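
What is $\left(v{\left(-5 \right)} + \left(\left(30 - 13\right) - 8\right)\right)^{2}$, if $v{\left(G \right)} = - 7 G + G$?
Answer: $1521$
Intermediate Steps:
$v{\left(G \right)} = - 6 G$
$\left(v{\left(-5 \right)} + \left(\left(30 - 13\right) - 8\right)\right)^{2} = \left(\left(-6\right) \left(-5\right) + \left(\left(30 - 13\right) - 8\right)\right)^{2} = \left(30 + \left(17 - 8\right)\right)^{2} = \left(30 + 9\right)^{2} = 39^{2} = 1521$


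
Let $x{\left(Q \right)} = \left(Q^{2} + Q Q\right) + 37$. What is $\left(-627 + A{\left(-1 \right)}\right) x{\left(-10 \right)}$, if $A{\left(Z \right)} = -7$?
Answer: $-150258$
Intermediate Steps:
$x{\left(Q \right)} = 37 + 2 Q^{2}$ ($x{\left(Q \right)} = \left(Q^{2} + Q^{2}\right) + 37 = 2 Q^{2} + 37 = 37 + 2 Q^{2}$)
$\left(-627 + A{\left(-1 \right)}\right) x{\left(-10 \right)} = \left(-627 - 7\right) \left(37 + 2 \left(-10\right)^{2}\right) = - 634 \left(37 + 2 \cdot 100\right) = - 634 \left(37 + 200\right) = \left(-634\right) 237 = -150258$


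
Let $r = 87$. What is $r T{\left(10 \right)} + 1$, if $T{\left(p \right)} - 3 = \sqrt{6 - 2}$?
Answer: $436$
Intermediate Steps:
$T{\left(p \right)} = 5$ ($T{\left(p \right)} = 3 + \sqrt{6 - 2} = 3 + \sqrt{4} = 3 + 2 = 5$)
$r T{\left(10 \right)} + 1 = 87 \cdot 5 + 1 = 435 + 1 = 436$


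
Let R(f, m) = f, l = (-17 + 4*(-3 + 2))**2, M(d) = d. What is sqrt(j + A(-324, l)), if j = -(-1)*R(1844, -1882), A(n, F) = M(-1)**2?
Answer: 3*sqrt(205) ≈ 42.953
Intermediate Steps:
l = 441 (l = (-17 + 4*(-1))**2 = (-17 - 4)**2 = (-21)**2 = 441)
A(n, F) = 1 (A(n, F) = (-1)**2 = 1)
j = 1844 (j = -(-1)*1844 = -1*(-1844) = 1844)
sqrt(j + A(-324, l)) = sqrt(1844 + 1) = sqrt(1845) = 3*sqrt(205)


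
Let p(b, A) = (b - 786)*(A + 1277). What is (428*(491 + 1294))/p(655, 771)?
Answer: -190995/67072 ≈ -2.8476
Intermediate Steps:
p(b, A) = (-786 + b)*(1277 + A)
(428*(491 + 1294))/p(655, 771) = (428*(491 + 1294))/(-1003722 - 786*771 + 1277*655 + 771*655) = (428*1785)/(-1003722 - 606006 + 836435 + 505005) = 763980/(-268288) = 763980*(-1/268288) = -190995/67072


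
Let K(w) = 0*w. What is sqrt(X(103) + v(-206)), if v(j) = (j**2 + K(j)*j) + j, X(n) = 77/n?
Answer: sqrt(448026001)/103 ≈ 205.50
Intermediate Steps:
K(w) = 0
v(j) = j + j**2 (v(j) = (j**2 + 0*j) + j = (j**2 + 0) + j = j**2 + j = j + j**2)
sqrt(X(103) + v(-206)) = sqrt(77/103 - 206*(1 - 206)) = sqrt(77*(1/103) - 206*(-205)) = sqrt(77/103 + 42230) = sqrt(4349767/103) = sqrt(448026001)/103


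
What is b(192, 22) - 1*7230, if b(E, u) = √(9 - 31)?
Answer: -7230 + I*√22 ≈ -7230.0 + 4.6904*I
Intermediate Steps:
b(E, u) = I*√22 (b(E, u) = √(-22) = I*√22)
b(192, 22) - 1*7230 = I*√22 - 1*7230 = I*√22 - 7230 = -7230 + I*√22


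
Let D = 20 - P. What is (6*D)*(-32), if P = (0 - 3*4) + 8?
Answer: -4608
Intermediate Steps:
P = -4 (P = (0 - 12) + 8 = -12 + 8 = -4)
D = 24 (D = 20 - 1*(-4) = 20 + 4 = 24)
(6*D)*(-32) = (6*24)*(-32) = 144*(-32) = -4608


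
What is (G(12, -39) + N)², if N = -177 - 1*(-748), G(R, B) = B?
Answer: 283024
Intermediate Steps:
N = 571 (N = -177 + 748 = 571)
(G(12, -39) + N)² = (-39 + 571)² = 532² = 283024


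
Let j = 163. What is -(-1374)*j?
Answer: 223962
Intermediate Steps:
-(-1374)*j = -(-1374)*163 = -1374*(-163) = 223962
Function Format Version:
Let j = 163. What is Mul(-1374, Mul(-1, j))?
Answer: 223962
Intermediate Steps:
Mul(-1374, Mul(-1, j)) = Mul(-1374, Mul(-1, 163)) = Mul(-1374, -163) = 223962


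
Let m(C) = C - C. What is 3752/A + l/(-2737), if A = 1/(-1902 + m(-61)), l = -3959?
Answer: -19532060089/2737 ≈ -7.1363e+6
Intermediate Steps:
m(C) = 0
A = -1/1902 (A = 1/(-1902 + 0) = 1/(-1902) = -1/1902 ≈ -0.00052576)
3752/A + l/(-2737) = 3752/(-1/1902) - 3959/(-2737) = 3752*(-1902) - 3959*(-1/2737) = -7136304 + 3959/2737 = -19532060089/2737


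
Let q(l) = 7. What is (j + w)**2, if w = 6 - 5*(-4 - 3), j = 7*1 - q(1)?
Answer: 1681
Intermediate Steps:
j = 0 (j = 7*1 - 1*7 = 7 - 7 = 0)
w = 41 (w = 6 - 5*(-7) = 6 + 35 = 41)
(j + w)**2 = (0 + 41)**2 = 41**2 = 1681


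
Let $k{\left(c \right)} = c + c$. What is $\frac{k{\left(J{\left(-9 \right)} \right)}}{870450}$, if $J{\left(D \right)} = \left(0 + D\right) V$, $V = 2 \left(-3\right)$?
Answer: $\frac{18}{145075} \approx 0.00012407$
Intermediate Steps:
$V = -6$
$J{\left(D \right)} = - 6 D$ ($J{\left(D \right)} = \left(0 + D\right) \left(-6\right) = D \left(-6\right) = - 6 D$)
$k{\left(c \right)} = 2 c$
$\frac{k{\left(J{\left(-9 \right)} \right)}}{870450} = \frac{2 \left(\left(-6\right) \left(-9\right)\right)}{870450} = 2 \cdot 54 \cdot \frac{1}{870450} = 108 \cdot \frac{1}{870450} = \frac{18}{145075}$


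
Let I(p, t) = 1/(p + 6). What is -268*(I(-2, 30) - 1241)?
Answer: 332521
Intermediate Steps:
I(p, t) = 1/(6 + p)
-268*(I(-2, 30) - 1241) = -268*(1/(6 - 2) - 1241) = -268*(1/4 - 1241) = -268*(¼ - 1241) = -268*(-4963/4) = 332521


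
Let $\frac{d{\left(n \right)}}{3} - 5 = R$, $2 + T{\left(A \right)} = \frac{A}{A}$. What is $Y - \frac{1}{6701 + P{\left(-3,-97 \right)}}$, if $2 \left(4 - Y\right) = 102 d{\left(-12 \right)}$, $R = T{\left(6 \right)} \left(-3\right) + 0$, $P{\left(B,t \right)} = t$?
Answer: $- \frac{8056881}{6604} \approx -1220.0$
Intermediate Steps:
$T{\left(A \right)} = -1$ ($T{\left(A \right)} = -2 + \frac{A}{A} = -2 + 1 = -1$)
$R = 3$ ($R = \left(-1\right) \left(-3\right) + 0 = 3 + 0 = 3$)
$d{\left(n \right)} = 24$ ($d{\left(n \right)} = 15 + 3 \cdot 3 = 15 + 9 = 24$)
$Y = -1220$ ($Y = 4 - \frac{102 \cdot 24}{2} = 4 - 1224 = -1220$)
$Y - \frac{1}{6701 + P{\left(-3,-97 \right)}} = -1220 - \frac{1}{6701 - 97} = -1220 - \frac{1}{6604} = - \frac{8056881}{6604}$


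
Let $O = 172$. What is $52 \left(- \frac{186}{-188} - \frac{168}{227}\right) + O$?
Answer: $\frac{1973362}{10669} \approx 184.96$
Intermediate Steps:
$52 \left(- \frac{186}{-188} - \frac{168}{227}\right) + O = 52 \left(- \frac{186}{-188} - \frac{168}{227}\right) + 172 = 52 \left(\left(-186\right) \left(- \frac{1}{188}\right) - \frac{168}{227}\right) + 172 = 52 \left(\frac{93}{94} - \frac{168}{227}\right) + 172 = 52 \cdot \frac{5319}{21338} + 172 = \frac{138294}{10669} + 172 = \frac{1973362}{10669}$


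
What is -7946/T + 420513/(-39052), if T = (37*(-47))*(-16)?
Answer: -1501332613/135822856 ≈ -11.054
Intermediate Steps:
T = 27824 (T = -1739*(-16) = 27824)
-7946/T + 420513/(-39052) = -7946/27824 + 420513/(-39052) = -7946*1/27824 + 420513*(-1/39052) = -3973/13912 - 420513/39052 = -1501332613/135822856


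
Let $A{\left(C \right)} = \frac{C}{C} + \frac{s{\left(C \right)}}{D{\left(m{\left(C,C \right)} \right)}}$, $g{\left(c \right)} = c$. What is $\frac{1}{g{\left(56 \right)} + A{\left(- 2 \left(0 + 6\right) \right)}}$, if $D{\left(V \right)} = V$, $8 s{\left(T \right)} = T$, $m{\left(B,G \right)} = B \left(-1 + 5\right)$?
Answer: $\frac{32}{1825} \approx 0.017534$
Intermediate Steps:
$m{\left(B,G \right)} = 4 B$ ($m{\left(B,G \right)} = B 4 = 4 B$)
$s{\left(T \right)} = \frac{T}{8}$
$A{\left(C \right)} = \frac{33}{32}$ ($A{\left(C \right)} = \frac{C}{C} + \frac{\frac{1}{8} C}{4 C} = 1 + \frac{C}{8} \frac{1}{4 C} = 1 + \frac{1}{32} = \frac{33}{32}$)
$\frac{1}{g{\left(56 \right)} + A{\left(- 2 \left(0 + 6\right) \right)}} = \frac{1}{56 + \frac{33}{32}} = \frac{1}{\frac{1825}{32}} = \frac{32}{1825}$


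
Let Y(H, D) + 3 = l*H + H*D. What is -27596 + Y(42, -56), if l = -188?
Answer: -37847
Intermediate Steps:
Y(H, D) = -3 - 188*H + D*H (Y(H, D) = -3 + (-188*H + H*D) = -3 + (-188*H + D*H) = -3 - 188*H + D*H)
-27596 + Y(42, -56) = -27596 + (-3 - 188*42 - 56*42) = -27596 + (-3 - 7896 - 2352) = -27596 - 10251 = -37847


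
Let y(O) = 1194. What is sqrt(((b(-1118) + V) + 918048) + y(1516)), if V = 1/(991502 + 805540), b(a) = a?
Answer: sqrt(2964952874518919778)/1797042 ≈ 958.19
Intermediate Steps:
V = 1/1797042 ≈ 5.5647e-7
sqrt(((b(-1118) + V) + 918048) + y(1516)) = sqrt(((-1118 + 1/1797042) + 918048) + 1194) = sqrt((-2009092955/1797042 + 918048) + 1194) = sqrt(1647761721061/1797042 + 1194) = sqrt(1649907389209/1797042) = sqrt(2964952874518919778)/1797042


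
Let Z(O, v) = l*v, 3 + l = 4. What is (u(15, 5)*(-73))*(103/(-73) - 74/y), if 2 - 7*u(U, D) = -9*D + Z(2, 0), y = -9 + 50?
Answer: 64625/41 ≈ 1576.2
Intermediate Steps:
l = 1 (l = -3 + 4 = 1)
y = 41
Z(O, v) = v (Z(O, v) = 1*v = v)
u(U, D) = 2/7 + 9*D/7 (u(U, D) = 2/7 - (-9*D + 0)/7 = 2/7 - (-9)*D/7 = 2/7 + 9*D/7)
(u(15, 5)*(-73))*(103/(-73) - 74/y) = ((2/7 + (9/7)*5)*(-73))*(103/(-73) - 74/41) = ((2/7 + 45/7)*(-73))*(103*(-1/73) - 74*1/41) = ((47/7)*(-73))*(-103/73 - 74/41) = -3431/7*(-9625/2993) = 64625/41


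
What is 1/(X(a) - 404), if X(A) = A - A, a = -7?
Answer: -1/404 ≈ -0.0024752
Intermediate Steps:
X(A) = 0
1/(X(a) - 404) = 1/(0 - 404) = 1/(-404) = -1/404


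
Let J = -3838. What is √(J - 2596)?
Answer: I*√6434 ≈ 80.212*I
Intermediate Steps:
√(J - 2596) = √(-3838 - 2596) = √(-6434) = I*√6434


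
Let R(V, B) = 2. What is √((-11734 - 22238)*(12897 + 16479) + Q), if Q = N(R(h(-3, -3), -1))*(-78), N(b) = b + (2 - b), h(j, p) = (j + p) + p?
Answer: 2*I*√249490407 ≈ 31591.0*I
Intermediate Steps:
h(j, p) = j + 2*p
N(b) = 2
Q = -156 (Q = 2*(-78) = -156)
√((-11734 - 22238)*(12897 + 16479) + Q) = √((-11734 - 22238)*(12897 + 16479) - 156) = √(-33972*29376 - 156) = √(-997961472 - 156) = √(-997961628) = 2*I*√249490407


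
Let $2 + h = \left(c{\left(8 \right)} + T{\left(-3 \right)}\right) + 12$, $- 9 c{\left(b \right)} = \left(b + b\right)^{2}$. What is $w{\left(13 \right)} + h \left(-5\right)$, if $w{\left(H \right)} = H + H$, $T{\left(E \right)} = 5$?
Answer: $\frac{839}{9} \approx 93.222$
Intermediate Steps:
$c{\left(b \right)} = - \frac{4 b^{2}}{9}$ ($c{\left(b \right)} = - \frac{\left(b + b\right)^{2}}{9} = - \frac{\left(2 b\right)^{2}}{9} = - \frac{4 b^{2}}{9}$)
$w{\left(H \right)} = 2 H$
$h = - \frac{121}{9}$ ($h = -2 + \left(\left(- \frac{4 \cdot 8^{2}}{9} + 5\right) + 12\right) = -2 + \left(\left(\left(- \frac{4}{9}\right) 64 + 5\right) + 12\right) = -2 + \left(\left(- \frac{256}{9} + 5\right) + 12\right) = -2 + \left(- \frac{211}{9} + 12\right) = -2 - \frac{103}{9} = - \frac{121}{9} \approx -13.444$)
$w{\left(13 \right)} + h \left(-5\right) = 2 \cdot 13 - - \frac{605}{9} = 26 + \frac{605}{9} = \frac{839}{9}$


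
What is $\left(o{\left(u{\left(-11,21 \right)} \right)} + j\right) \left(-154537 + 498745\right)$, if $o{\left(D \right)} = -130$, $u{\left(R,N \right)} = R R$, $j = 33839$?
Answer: $11602907472$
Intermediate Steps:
$u{\left(R,N \right)} = R^{2}$
$\left(o{\left(u{\left(-11,21 \right)} \right)} + j\right) \left(-154537 + 498745\right) = \left(-130 + 33839\right) \left(-154537 + 498745\right) = 33709 \cdot 344208 = 11602907472$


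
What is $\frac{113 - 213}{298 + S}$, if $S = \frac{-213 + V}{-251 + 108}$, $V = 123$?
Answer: $- \frac{3575}{10676} \approx -0.33486$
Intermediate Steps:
$S = \frac{90}{143}$ ($S = \frac{-213 + 123}{-251 + 108} = - \frac{90}{-143} = \left(-90\right) \left(- \frac{1}{143}\right) = \frac{90}{143} \approx 0.62937$)
$\frac{113 - 213}{298 + S} = \frac{113 - 213}{298 + \frac{90}{143}} = - \frac{100}{\frac{42704}{143}} = \left(-100\right) \frac{143}{42704} = - \frac{3575}{10676}$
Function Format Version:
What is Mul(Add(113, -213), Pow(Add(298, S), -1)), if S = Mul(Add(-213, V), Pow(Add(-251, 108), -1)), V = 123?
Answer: Rational(-3575, 10676) ≈ -0.33486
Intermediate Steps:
S = Rational(90, 143) (S = Mul(Add(-213, 123), Pow(Add(-251, 108), -1)) = Mul(-90, Pow(-143, -1)) = Mul(-90, Rational(-1, 143)) = Rational(90, 143) ≈ 0.62937)
Mul(Add(113, -213), Pow(Add(298, S), -1)) = Mul(Add(113, -213), Pow(Add(298, Rational(90, 143)), -1)) = Mul(-100, Pow(Rational(42704, 143), -1)) = Mul(-100, Rational(143, 42704)) = Rational(-3575, 10676)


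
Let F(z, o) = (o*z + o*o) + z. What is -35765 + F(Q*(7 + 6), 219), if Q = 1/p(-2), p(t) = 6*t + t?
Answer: 83942/7 ≈ 11992.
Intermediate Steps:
p(t) = 7*t
Q = -1/14 (Q = 1/(7*(-2)) = 1/(-14) = -1/14 ≈ -0.071429)
F(z, o) = z + o² + o*z (F(z, o) = (o*z + o²) + z = (o² + o*z) + z = z + o² + o*z)
-35765 + F(Q*(7 + 6), 219) = -35765 + (-(7 + 6)/14 + 219² + 219*(-(7 + 6)/14)) = -35765 + (-1/14*13 + 47961 + 219*(-1/14*13)) = -35765 + (-13/14 + 47961 + 219*(-13/14)) = -35765 + (-13/14 + 47961 - 2847/14) = -35765 + 334297/7 = 83942/7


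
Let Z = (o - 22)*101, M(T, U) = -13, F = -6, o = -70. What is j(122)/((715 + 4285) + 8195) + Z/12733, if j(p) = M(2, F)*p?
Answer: -1569258/1846285 ≈ -0.84995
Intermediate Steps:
Z = -9292 (Z = (-70 - 22)*101 = -92*101 = -9292)
j(p) = -13*p
j(122)/((715 + 4285) + 8195) + Z/12733 = (-13*122)/((715 + 4285) + 8195) - 9292/12733 = -1586/(5000 + 8195) - 9292*1/12733 = -1586/13195 - 9292/12733 = -1586*1/13195 - 9292/12733 = -122/1015 - 9292/12733 = -1569258/1846285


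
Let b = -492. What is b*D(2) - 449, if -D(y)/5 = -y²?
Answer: -10289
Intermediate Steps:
D(y) = 5*y² (D(y) = -(-5)*y² = 5*y²)
b*D(2) - 449 = -2460*2² - 449 = -2460*4 - 449 = -492*20 - 449 = -9840 - 449 = -10289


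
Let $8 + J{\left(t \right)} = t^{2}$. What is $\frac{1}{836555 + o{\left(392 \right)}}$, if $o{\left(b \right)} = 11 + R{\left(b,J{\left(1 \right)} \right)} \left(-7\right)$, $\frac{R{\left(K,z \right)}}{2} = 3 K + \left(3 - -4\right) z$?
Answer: $\frac{1}{820788} \approx 1.2183 \cdot 10^{-6}$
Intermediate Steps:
$J{\left(t \right)} = -8 + t^{2}$
$R{\left(K,z \right)} = 6 K + 14 z$ ($R{\left(K,z \right)} = 2 \left(3 K + \left(3 - -4\right) z\right) = 2 \left(3 K + \left(3 + 4\right) z\right) = 2 \left(3 K + 7 z\right) = 6 K + 14 z$)
$o{\left(b \right)} = 697 - 42 b$ ($o{\left(b \right)} = 11 + \left(6 b + 14 \left(-8 + 1^{2}\right)\right) \left(-7\right) = 11 + \left(6 b + 14 \left(-8 + 1\right)\right) \left(-7\right) = 11 + \left(6 b + 14 \left(-7\right)\right) \left(-7\right) = 11 + \left(6 b - 98\right) \left(-7\right) = 11 + \left(-98 + 6 b\right) \left(-7\right) = 11 - \left(-686 + 42 b\right) = 697 - 42 b$)
$\frac{1}{836555 + o{\left(392 \right)}} = \frac{1}{836555 + \left(697 - 16464\right)} = \frac{1}{836555 - 15767} = \frac{1}{820788}$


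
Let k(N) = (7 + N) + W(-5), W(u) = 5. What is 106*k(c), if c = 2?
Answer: 1484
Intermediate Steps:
k(N) = 12 + N (k(N) = (7 + N) + 5 = 12 + N)
106*k(c) = 106*(12 + 2) = 106*14 = 1484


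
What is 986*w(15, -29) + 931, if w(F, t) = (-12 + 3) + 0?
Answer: -7943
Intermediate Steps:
w(F, t) = -9 (w(F, t) = -9 + 0 = -9)
986*w(15, -29) + 931 = 986*(-9) + 931 = -8874 + 931 = -7943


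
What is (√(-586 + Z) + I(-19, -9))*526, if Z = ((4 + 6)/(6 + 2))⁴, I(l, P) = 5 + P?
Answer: -2104 + 789*I*√16599/8 ≈ -2104.0 + 12707.0*I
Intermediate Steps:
Z = 625/256 (Z = (10/8)⁴ = (10*(⅛))⁴ = (5/4)⁴ = 625/256 ≈ 2.4414)
(√(-586 + Z) + I(-19, -9))*526 = (√(-586 + 625/256) + (5 - 9))*526 = (√(-149391/256) - 4)*526 = (3*I*√16599/16 - 4)*526 = (-4 + 3*I*√16599/16)*526 = -2104 + 789*I*√16599/8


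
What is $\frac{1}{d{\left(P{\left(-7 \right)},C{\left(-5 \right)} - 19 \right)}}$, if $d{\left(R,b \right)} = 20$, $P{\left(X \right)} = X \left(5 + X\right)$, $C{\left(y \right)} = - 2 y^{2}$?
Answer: $\frac{1}{20} \approx 0.05$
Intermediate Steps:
$\frac{1}{d{\left(P{\left(-7 \right)},C{\left(-5 \right)} - 19 \right)}} = \frac{1}{20}$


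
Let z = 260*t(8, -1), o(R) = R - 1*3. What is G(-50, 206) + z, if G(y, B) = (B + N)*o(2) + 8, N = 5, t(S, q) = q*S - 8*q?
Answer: -203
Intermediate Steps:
t(S, q) = -8*q + S*q (t(S, q) = S*q - 8*q = -8*q + S*q)
o(R) = -3 + R (o(R) = R - 3 = -3 + R)
G(y, B) = 3 - B (G(y, B) = (B + 5)*(-3 + 2) + 8 = (5 + B)*(-1) + 8 = (-5 - B) + 8 = 3 - B)
z = 0 (z = 260*(-(-8 + 8)) = 260*(-1*0) = 260*0 = 0)
G(-50, 206) + z = (3 - 1*206) + 0 = (3 - 206) + 0 = -203 + 0 = -203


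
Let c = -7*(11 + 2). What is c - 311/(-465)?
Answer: -42004/465 ≈ -90.331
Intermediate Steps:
c = -91 (c = -7*13 = -91)
c - 311/(-465) = -91 - 311/(-465) = -91 - 311*(-1)/465 = -91 - 1*(-311/465) = -91 + 311/465 = -42004/465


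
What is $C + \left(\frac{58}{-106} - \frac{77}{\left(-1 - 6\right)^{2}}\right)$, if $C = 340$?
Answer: $\frac{125354}{371} \approx 337.88$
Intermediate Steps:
$C + \left(\frac{58}{-106} - \frac{77}{\left(-1 - 6\right)^{2}}\right) = 340 + \left(\frac{58}{-106} - \frac{77}{\left(-1 - 6\right)^{2}}\right) = 340 + \left(58 \left(- \frac{1}{106}\right) - \frac{77}{\left(-7\right)^{2}}\right) = 340 - \left(\frac{29}{53} + \frac{77}{49}\right) = 340 - \frac{786}{371} = \frac{125354}{371}$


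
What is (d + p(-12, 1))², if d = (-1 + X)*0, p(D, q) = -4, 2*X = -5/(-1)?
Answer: 16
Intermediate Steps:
X = 5/2 (X = (-5/(-1))/2 = (-5*(-1))/2 = (½)*5 = 5/2 ≈ 2.5000)
d = 0 (d = (-1 + 5/2)*0 = (3/2)*0 = 0)
(d + p(-12, 1))² = (0 - 4)² = (-4)² = 16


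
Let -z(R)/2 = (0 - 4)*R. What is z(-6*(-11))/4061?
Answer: 528/4061 ≈ 0.13002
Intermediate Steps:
z(R) = 8*R (z(R) = -2*(0 - 4)*R = -(-8)*R = 8*R)
z(-6*(-11))/4061 = (8*(-6*(-11)))/4061 = (8*66)*(1/4061) = 528*(1/4061) = 528/4061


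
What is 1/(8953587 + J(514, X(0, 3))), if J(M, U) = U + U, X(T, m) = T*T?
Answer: 1/8953587 ≈ 1.1169e-7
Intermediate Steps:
X(T, m) = T²
J(M, U) = 2*U
1/(8953587 + J(514, X(0, 3))) = 1/(8953587 + 2*0²) = 1/(8953587 + 2*0) = 1/(8953587 + 0) = 1/8953587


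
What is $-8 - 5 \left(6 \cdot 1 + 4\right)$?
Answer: $-58$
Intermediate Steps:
$-8 - 5 \left(6 \cdot 1 + 4\right) = -8 - 5 \left(6 + 4\right) = -8 - 50 = -58$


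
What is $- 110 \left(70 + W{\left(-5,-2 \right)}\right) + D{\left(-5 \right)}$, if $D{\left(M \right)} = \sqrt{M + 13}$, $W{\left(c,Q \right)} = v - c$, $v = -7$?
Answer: $-7480 + 2 \sqrt{2} \approx -7477.2$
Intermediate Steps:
$W{\left(c,Q \right)} = -7 - c$
$D{\left(M \right)} = \sqrt{13 + M}$
$- 110 \left(70 + W{\left(-5,-2 \right)}\right) + D{\left(-5 \right)} = - 110 \left(70 - 2\right) + \sqrt{13 - 5} = - 110 \left(70 + \left(-7 + 5\right)\right) + \sqrt{8} = - 110 \left(70 - 2\right) + 2 \sqrt{2} = \left(-110\right) 68 + 2 \sqrt{2} = -7480 + 2 \sqrt{2}$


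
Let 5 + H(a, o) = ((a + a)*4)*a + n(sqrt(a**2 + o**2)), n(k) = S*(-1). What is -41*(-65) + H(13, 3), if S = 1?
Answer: 4011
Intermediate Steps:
n(k) = -1 (n(k) = 1*(-1) = -1)
H(a, o) = -6 + 8*a**2 (H(a, o) = -5 + (((a + a)*4)*a - 1) = -5 + (((2*a)*4)*a - 1) = -5 + ((8*a)*a - 1) = -5 + (8*a**2 - 1) = -5 + (-1 + 8*a**2) = -6 + 8*a**2)
-41*(-65) + H(13, 3) = -41*(-65) + (-6 + 8*13**2) = 2665 + (-6 + 8*169) = 2665 + (-6 + 1352) = 2665 + 1346 = 4011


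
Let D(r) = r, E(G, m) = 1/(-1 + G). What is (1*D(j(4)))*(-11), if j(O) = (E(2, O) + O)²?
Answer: -275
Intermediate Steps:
j(O) = (1 + O)² (j(O) = (1/(-1 + 2) + O)² = (1/1 + O)² = (1 + O)²)
(1*D(j(4)))*(-11) = (1*(1 + 4)²)*(-11) = (1*5²)*(-11) = (1*25)*(-11) = 25*(-11) = -275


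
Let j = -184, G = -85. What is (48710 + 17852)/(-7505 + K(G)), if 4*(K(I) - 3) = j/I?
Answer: -2828885/318812 ≈ -8.8732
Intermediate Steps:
K(I) = 3 - 46/I (K(I) = 3 + (-184/I)/4 = 3 - 46/I)
(48710 + 17852)/(-7505 + K(G)) = (48710 + 17852)/(-7505 + (3 - 46/(-85))) = 66562/(-7505 + (3 - 46*(-1/85))) = 66562/(-7505 + (3 + 46/85)) = 66562/(-7505 + 301/85) = 66562/(-637624/85) = 66562*(-85/637624) = -2828885/318812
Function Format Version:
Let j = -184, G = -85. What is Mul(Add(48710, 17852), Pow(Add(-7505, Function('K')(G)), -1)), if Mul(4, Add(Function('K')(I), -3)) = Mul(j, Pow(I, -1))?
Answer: Rational(-2828885, 318812) ≈ -8.8732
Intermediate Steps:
Function('K')(I) = Add(3, Mul(-46, Pow(I, -1))) (Function('K')(I) = Add(3, Mul(Rational(1, 4), Mul(-184, Pow(I, -1)))) = Add(3, Mul(-46, Pow(I, -1))))
Mul(Add(48710, 17852), Pow(Add(-7505, Function('K')(G)), -1)) = Mul(Add(48710, 17852), Pow(Add(-7505, Add(3, Mul(-46, Pow(-85, -1)))), -1)) = Mul(66562, Pow(Add(-7505, Add(3, Mul(-46, Rational(-1, 85)))), -1)) = Mul(66562, Pow(Add(-7505, Add(3, Rational(46, 85))), -1)) = Mul(66562, Pow(Add(-7505, Rational(301, 85)), -1)) = Mul(66562, Pow(Rational(-637624, 85), -1)) = Mul(66562, Rational(-85, 637624)) = Rational(-2828885, 318812)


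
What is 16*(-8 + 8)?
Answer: 0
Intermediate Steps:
16*(-8 + 8) = 16*0 = 0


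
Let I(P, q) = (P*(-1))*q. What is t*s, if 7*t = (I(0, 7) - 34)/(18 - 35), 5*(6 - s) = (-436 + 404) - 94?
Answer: 312/35 ≈ 8.9143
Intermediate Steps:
I(P, q) = -P*q (I(P, q) = (-P)*q = -P*q)
s = 156/5 (s = 6 - ((-436 + 404) - 94)/5 = 6 - (-32 - 94)/5 = 6 - ⅕*(-126) = 6 + 126/5 = 156/5 ≈ 31.200)
t = 2/7 (t = ((-1*0*7 - 34)/(18 - 35))/7 = ((0 - 34)/(-17))/7 = (-34*(-1/17))/7 = (⅐)*2 = 2/7 ≈ 0.28571)
t*s = (2/7)*(156/5) = 312/35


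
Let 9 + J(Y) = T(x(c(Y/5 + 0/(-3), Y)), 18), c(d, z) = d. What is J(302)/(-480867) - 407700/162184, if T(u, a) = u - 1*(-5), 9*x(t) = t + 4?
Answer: -2205562361407/877375502190 ≈ -2.5138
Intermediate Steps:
x(t) = 4/9 + t/9 (x(t) = (t + 4)/9 = (4 + t)/9 = 4/9 + t/9)
T(u, a) = 5 + u (T(u, a) = u + 5 = 5 + u)
J(Y) = -32/9 + Y/45 (J(Y) = -9 + (5 + (4/9 + (Y/5 + 0/(-3))/9)) = -9 + (5 + (4/9 + (Y*(1/5) + 0*(-1/3))/9)) = -9 + (5 + (4/9 + (Y/5 + 0)/9)) = -9 + (5 + (4/9 + (Y/5)/9)) = -9 + (5 + (4/9 + Y/45)) = -9 + (49/9 + Y/45) = -32/9 + Y/45)
J(302)/(-480867) - 407700/162184 = (-32/9 + (1/45)*302)/(-480867) - 407700/162184 = (-32/9 + 302/45)*(-1/480867) - 407700*1/162184 = (142/45)*(-1/480867) - 101925/40546 = -142/21639015 - 101925/40546 = -2205562361407/877375502190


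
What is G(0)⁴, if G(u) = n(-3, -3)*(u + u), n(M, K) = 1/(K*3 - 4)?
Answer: 0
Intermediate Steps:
n(M, K) = 1/(-4 + 3*K) (n(M, K) = 1/(3*K - 4) = 1/(-4 + 3*K))
G(u) = -2*u/13 (G(u) = (u + u)/(-4 + 3*(-3)) = (2*u)/(-4 - 9) = (2*u)/(-13) = -2*u/13)
G(0)⁴ = (-2/13*0)⁴ = 0⁴ = 0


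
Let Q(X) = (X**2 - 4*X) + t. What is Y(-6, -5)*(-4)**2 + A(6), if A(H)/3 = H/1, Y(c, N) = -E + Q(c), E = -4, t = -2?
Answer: 1010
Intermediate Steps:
Q(X) = -2 + X**2 - 4*X (Q(X) = (X**2 - 4*X) - 2 = -2 + X**2 - 4*X)
Y(c, N) = 2 + c**2 - 4*c (Y(c, N) = -1*(-4) + (-2 + c**2 - 4*c) = 4 + (-2 + c**2 - 4*c) = 2 + c**2 - 4*c)
A(H) = 3*H (A(H) = 3*(H/1) = 3*(H*1) = 3*H)
Y(-6, -5)*(-4)**2 + A(6) = (2 + (-6)**2 - 4*(-6))*(-4)**2 + 3*6 = (2 + 36 + 24)*16 + 18 = 62*16 + 18 = 992 + 18 = 1010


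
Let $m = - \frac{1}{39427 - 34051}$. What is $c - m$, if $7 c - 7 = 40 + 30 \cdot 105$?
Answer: $\frac{2455297}{5376} \approx 456.71$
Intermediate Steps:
$c = \frac{3197}{7}$ ($c = 1 + \frac{40 + 30 \cdot 105}{7} = 1 + \frac{40 + 3150}{7} = 1 + \frac{1}{7} \cdot 3190 = 1 + \frac{3190}{7} = \frac{3197}{7} \approx 456.71$)
$m = - \frac{1}{5376} \approx -0.00018601$
$c - m = \frac{3197}{7} - - \frac{1}{5376} = \frac{3197}{7} + \frac{1}{5376} = \frac{2455297}{5376}$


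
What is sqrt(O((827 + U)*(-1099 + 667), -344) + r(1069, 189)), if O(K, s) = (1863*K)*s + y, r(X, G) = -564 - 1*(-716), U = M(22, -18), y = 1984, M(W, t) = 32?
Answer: 2*sqrt(59454977718) ≈ 4.8767e+5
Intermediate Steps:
U = 32
r(X, G) = 152 (r(X, G) = -564 + 716 = 152)
O(K, s) = 1984 + 1863*K*s (O(K, s) = (1863*K)*s + 1984 = 1863*K*s + 1984 = 1984 + 1863*K*s)
sqrt(O((827 + U)*(-1099 + 667), -344) + r(1069, 189)) = sqrt((1984 + 1863*((827 + 32)*(-1099 + 667))*(-344)) + 152) = sqrt((1984 + 1863*(859*(-432))*(-344)) + 152) = sqrt((1984 + 1863*(-371088)*(-344)) + 152) = sqrt((1984 + 237819908736) + 152) = sqrt(237819910720 + 152) = sqrt(237819910872) = 2*sqrt(59454977718)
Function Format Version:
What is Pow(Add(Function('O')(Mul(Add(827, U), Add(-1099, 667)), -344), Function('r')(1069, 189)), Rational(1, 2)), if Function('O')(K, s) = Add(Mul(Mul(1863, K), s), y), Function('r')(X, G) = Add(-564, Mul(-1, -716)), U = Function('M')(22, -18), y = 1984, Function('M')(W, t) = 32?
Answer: Mul(2, Pow(59454977718, Rational(1, 2))) ≈ 4.8767e+5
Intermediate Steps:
U = 32
Function('r')(X, G) = 152 (Function('r')(X, G) = Add(-564, 716) = 152)
Function('O')(K, s) = Add(1984, Mul(1863, K, s)) (Function('O')(K, s) = Add(Mul(Mul(1863, K), s), 1984) = Add(Mul(1863, K, s), 1984) = Add(1984, Mul(1863, K, s)))
Pow(Add(Function('O')(Mul(Add(827, U), Add(-1099, 667)), -344), Function('r')(1069, 189)), Rational(1, 2)) = Pow(Add(Add(1984, Mul(1863, Mul(Add(827, 32), Add(-1099, 667)), -344)), 152), Rational(1, 2)) = Pow(Add(Add(1984, Mul(1863, Mul(859, -432), -344)), 152), Rational(1, 2)) = Pow(Add(Add(1984, Mul(1863, -371088, -344)), 152), Rational(1, 2)) = Pow(Add(Add(1984, 237819908736), 152), Rational(1, 2)) = Pow(Add(237819910720, 152), Rational(1, 2)) = Pow(237819910872, Rational(1, 2)) = Mul(2, Pow(59454977718, Rational(1, 2)))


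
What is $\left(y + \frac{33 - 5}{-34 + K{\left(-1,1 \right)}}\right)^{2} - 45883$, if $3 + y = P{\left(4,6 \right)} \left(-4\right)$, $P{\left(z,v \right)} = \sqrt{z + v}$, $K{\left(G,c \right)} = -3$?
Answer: $- \frac{62575466}{1369} + \frac{1112 \sqrt{10}}{37} \approx -45614.0$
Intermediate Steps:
$P{\left(z,v \right)} = \sqrt{v + z}$
$y = -3 - 4 \sqrt{10}$ ($y = -3 + \sqrt{6 + 4} \left(-4\right) = -3 + \sqrt{10} \left(-4\right) = -3 - 4 \sqrt{10} \approx -15.649$)
$\left(y + \frac{33 - 5}{-34 + K{\left(-1,1 \right)}}\right)^{2} - 45883 = \left(\left(-3 - 4 \sqrt{10}\right) + \frac{33 - 5}{-34 - 3}\right)^{2} - 45883 = \left(\left(-3 - 4 \sqrt{10}\right) + \frac{28}{-37}\right)^{2} - 45883 = \left(\left(-3 - 4 \sqrt{10}\right) + 28 \left(- \frac{1}{37}\right)\right)^{2} - 45883 = \left(\left(-3 - 4 \sqrt{10}\right) - \frac{28}{37}\right)^{2} - 45883 = \left(- \frac{139}{37} - 4 \sqrt{10}\right)^{2} - 45883 = -45883 + \left(- \frac{139}{37} - 4 \sqrt{10}\right)^{2}$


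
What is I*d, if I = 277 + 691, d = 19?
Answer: 18392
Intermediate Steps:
I = 968
I*d = 968*19 = 18392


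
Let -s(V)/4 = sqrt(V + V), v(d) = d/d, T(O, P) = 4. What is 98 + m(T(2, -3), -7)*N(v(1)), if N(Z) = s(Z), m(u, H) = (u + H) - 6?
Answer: 98 + 36*sqrt(2) ≈ 148.91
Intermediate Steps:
m(u, H) = -6 + H + u (m(u, H) = (H + u) - 6 = -6 + H + u)
v(d) = 1
s(V) = -4*sqrt(2)*sqrt(V) (s(V) = -4*sqrt(V + V) = -4*sqrt(2)*sqrt(V))
N(Z) = -4*sqrt(2)*sqrt(Z)
98 + m(T(2, -3), -7)*N(v(1)) = 98 + (-6 - 7 + 4)*(-4*sqrt(2)*sqrt(1)) = 98 - (-36)*sqrt(2) = 98 + 36*sqrt(2)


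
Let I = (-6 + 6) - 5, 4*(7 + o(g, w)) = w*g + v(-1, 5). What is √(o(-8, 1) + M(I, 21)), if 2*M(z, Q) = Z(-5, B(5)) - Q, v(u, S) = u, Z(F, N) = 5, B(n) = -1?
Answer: I*√69/2 ≈ 4.1533*I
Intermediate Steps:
o(g, w) = -29/4 + g*w/4 (o(g, w) = -7 + (w*g - 1)/4 = -7 + (g*w - 1)/4 = -7 + (-1 + g*w)/4 = -7 + (-¼ + g*w/4) = -29/4 + g*w/4)
I = -5 (I = 0 - 5 = -5)
M(z, Q) = 5/2 - Q/2 (M(z, Q) = (5 - Q)/2 = 5/2 - Q/2)
√(o(-8, 1) + M(I, 21)) = √((-29/4 + (¼)*(-8)*1) + (5/2 - ½*21)) = √((-29/4 - 2) + (5/2 - 21/2)) = √(-37/4 - 8) = √(-69/4) = I*√69/2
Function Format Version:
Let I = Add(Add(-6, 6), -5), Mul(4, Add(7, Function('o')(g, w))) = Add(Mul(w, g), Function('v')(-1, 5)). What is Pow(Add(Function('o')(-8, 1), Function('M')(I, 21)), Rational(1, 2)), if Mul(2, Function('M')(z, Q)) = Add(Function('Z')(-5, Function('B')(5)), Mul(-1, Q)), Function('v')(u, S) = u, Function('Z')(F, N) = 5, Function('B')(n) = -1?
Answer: Mul(Rational(1, 2), I, Pow(69, Rational(1, 2))) ≈ Mul(4.1533, I)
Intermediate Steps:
Function('o')(g, w) = Add(Rational(-29, 4), Mul(Rational(1, 4), g, w)) (Function('o')(g, w) = Add(-7, Mul(Rational(1, 4), Add(Mul(w, g), -1))) = Add(-7, Mul(Rational(1, 4), Add(Mul(g, w), -1))) = Add(-7, Mul(Rational(1, 4), Add(-1, Mul(g, w)))) = Add(-7, Add(Rational(-1, 4), Mul(Rational(1, 4), g, w))) = Add(Rational(-29, 4), Mul(Rational(1, 4), g, w)))
I = -5 (I = Add(0, -5) = -5)
Function('M')(z, Q) = Add(Rational(5, 2), Mul(Rational(-1, 2), Q)) (Function('M')(z, Q) = Mul(Rational(1, 2), Add(5, Mul(-1, Q))) = Add(Rational(5, 2), Mul(Rational(-1, 2), Q)))
Pow(Add(Function('o')(-8, 1), Function('M')(I, 21)), Rational(1, 2)) = Pow(Add(Add(Rational(-29, 4), Mul(Rational(1, 4), -8, 1)), Add(Rational(5, 2), Mul(Rational(-1, 2), 21))), Rational(1, 2)) = Pow(Add(Add(Rational(-29, 4), -2), Add(Rational(5, 2), Rational(-21, 2))), Rational(1, 2)) = Pow(Add(Rational(-37, 4), -8), Rational(1, 2)) = Pow(Rational(-69, 4), Rational(1, 2)) = Mul(Rational(1, 2), I, Pow(69, Rational(1, 2)))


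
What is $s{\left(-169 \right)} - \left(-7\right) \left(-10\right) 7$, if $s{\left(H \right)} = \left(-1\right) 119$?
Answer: $-609$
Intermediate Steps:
$s{\left(H \right)} = -119$
$s{\left(-169 \right)} - \left(-7\right) \left(-10\right) 7 = -119 - \left(-7\right) \left(-10\right) 7 = -119 - 70 \cdot 7 = -119 - 490 = -609$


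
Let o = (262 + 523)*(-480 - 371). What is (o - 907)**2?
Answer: 447483399364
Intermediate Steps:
o = -668035 (o = 785*(-851) = -668035)
(o - 907)**2 = (-668035 - 907)**2 = (-668942)**2 = 447483399364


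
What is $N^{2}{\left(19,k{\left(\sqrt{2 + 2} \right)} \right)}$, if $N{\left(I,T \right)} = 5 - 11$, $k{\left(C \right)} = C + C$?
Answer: $36$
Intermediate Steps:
$k{\left(C \right)} = 2 C$
$N{\left(I,T \right)} = -6$ ($N{\left(I,T \right)} = 5 - 11 = -6$)
$N^{2}{\left(19,k{\left(\sqrt{2 + 2} \right)} \right)} = \left(-6\right)^{2} = 36$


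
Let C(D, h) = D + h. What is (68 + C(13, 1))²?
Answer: 6724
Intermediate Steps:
(68 + C(13, 1))² = (68 + (13 + 1))² = (68 + 14)² = 82² = 6724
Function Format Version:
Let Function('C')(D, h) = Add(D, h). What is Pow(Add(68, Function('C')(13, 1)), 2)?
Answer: 6724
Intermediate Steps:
Pow(Add(68, Function('C')(13, 1)), 2) = Pow(Add(68, Add(13, 1)), 2) = Pow(Add(68, 14), 2) = Pow(82, 2) = 6724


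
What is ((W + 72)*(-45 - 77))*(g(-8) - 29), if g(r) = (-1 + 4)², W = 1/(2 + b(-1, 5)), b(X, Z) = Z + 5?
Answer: 527650/3 ≈ 1.7588e+5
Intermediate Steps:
b(X, Z) = 5 + Z
W = 1/12 (W = 1/(2 + (5 + 5)) = 1/(2 + 10) = 1/12 ≈ 0.083333)
g(r) = 9 (g(r) = 3² = 9)
((W + 72)*(-45 - 77))*(g(-8) - 29) = ((1/12 + 72)*(-45 - 77))*(9 - 29) = ((865/12)*(-122))*(-20) = -52765/6*(-20) = 527650/3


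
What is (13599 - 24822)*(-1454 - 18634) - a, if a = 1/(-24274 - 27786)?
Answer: 11736803305441/52060 ≈ 2.2545e+8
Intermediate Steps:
a = -1/52060 (a = 1/(-52060) = -1/52060 ≈ -1.9209e-5)
(13599 - 24822)*(-1454 - 18634) - a = (13599 - 24822)*(-1454 - 18634) - 1*(-1/52060) = -11223*(-20088) + 1/52060 = 225447624 + 1/52060 = 11736803305441/52060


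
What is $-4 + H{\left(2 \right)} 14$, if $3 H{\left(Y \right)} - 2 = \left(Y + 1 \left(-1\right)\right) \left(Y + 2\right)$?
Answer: $24$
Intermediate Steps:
$H{\left(Y \right)} = \frac{2}{3} + \frac{\left(-1 + Y\right) \left(2 + Y\right)}{3}$ ($H{\left(Y \right)} = \frac{2}{3} + \frac{\left(Y + 1 \left(-1\right)\right) \left(Y + 2\right)}{3} = \frac{2}{3} + \frac{\left(Y - 1\right) \left(2 + Y\right)}{3} = \frac{2}{3} + \frac{\left(-1 + Y\right) \left(2 + Y\right)}{3}$)
$-4 + H{\left(2 \right)} 14 = -4 + \frac{1}{3} \cdot 2 \left(1 + 2\right) 14 = -4 + \frac{1}{3} \cdot 2 \cdot 3 \cdot 14 = -4 + 2 \cdot 14 = -4 + 28 = 24$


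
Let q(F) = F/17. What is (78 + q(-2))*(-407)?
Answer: -538868/17 ≈ -31698.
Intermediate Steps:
q(F) = F/17 (q(F) = F*(1/17) = F/17)
(78 + q(-2))*(-407) = (78 + (1/17)*(-2))*(-407) = (78 - 2/17)*(-407) = (1324/17)*(-407) = -538868/17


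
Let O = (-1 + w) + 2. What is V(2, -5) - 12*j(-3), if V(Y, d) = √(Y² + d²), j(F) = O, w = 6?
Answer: -84 + √29 ≈ -78.615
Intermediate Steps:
O = 7 (O = (-1 + 6) + 2 = 5 + 2 = 7)
j(F) = 7
V(2, -5) - 12*j(-3) = √(2² + (-5)²) - 12*7 = √(4 + 25) - 84 = √29 - 84 = -84 + √29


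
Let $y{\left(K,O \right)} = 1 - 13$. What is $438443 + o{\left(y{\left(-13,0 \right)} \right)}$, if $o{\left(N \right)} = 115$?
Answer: $438558$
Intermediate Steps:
$y{\left(K,O \right)} = -12$
$438443 + o{\left(y{\left(-13,0 \right)} \right)} = 438443 + 115 = 438558$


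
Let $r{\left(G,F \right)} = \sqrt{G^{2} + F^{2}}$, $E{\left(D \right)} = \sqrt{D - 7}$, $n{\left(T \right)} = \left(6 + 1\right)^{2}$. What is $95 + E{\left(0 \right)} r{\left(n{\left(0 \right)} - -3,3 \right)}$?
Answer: $95 + i \sqrt{18991} \approx 95.0 + 137.81 i$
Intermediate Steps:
$n{\left(T \right)} = 49$ ($n{\left(T \right)} = 7^{2} = 49$)
$E{\left(D \right)} = \sqrt{-7 + D}$
$r{\left(G,F \right)} = \sqrt{F^{2} + G^{2}}$
$95 + E{\left(0 \right)} r{\left(n{\left(0 \right)} - -3,3 \right)} = 95 + \sqrt{-7 + 0} \sqrt{3^{2} + \left(49 - -3\right)^{2}} = 95 + \sqrt{-7} \sqrt{9 + \left(49 + 3\right)^{2}} = 95 + i \sqrt{7} \sqrt{9 + 52^{2}} = 95 + i \sqrt{7} \sqrt{9 + 2704} = 95 + i \sqrt{7} \sqrt{2713} = 95 + i \sqrt{18991}$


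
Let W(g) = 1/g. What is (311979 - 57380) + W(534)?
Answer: 135955867/534 ≈ 2.5460e+5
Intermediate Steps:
(311979 - 57380) + W(534) = (311979 - 57380) + 1/534 = 254599 + 1/534 = 135955867/534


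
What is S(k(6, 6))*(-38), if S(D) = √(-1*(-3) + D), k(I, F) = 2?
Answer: -38*√5 ≈ -84.971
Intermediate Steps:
S(D) = √(3 + D)
S(k(6, 6))*(-38) = √(3 + 2)*(-38) = √5*(-38) = -38*√5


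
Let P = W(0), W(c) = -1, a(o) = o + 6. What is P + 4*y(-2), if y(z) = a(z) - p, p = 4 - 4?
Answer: 15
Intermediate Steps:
a(o) = 6 + o
P = -1
p = 0
y(z) = 6 + z (y(z) = (6 + z) - 1*0 = (6 + z) + 0 = 6 + z)
P + 4*y(-2) = -1 + 4*(6 - 2) = -1 + 4*4 = -1 + 16 = 15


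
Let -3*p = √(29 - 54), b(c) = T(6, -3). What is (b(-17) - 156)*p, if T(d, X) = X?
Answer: 265*I ≈ 265.0*I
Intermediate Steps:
b(c) = -3
p = -5*I/3 (p = -√(29 - 54)/3 = -5*I/3 ≈ -1.6667*I)
(b(-17) - 156)*p = (-3 - 156)*(-5*I/3) = -(-265)*I = 265*I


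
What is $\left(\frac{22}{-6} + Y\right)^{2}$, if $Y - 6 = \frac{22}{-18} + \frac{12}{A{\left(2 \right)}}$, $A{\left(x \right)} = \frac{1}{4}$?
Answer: $\frac{195364}{81} \approx 2411.9$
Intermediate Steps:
$A{\left(x \right)} = \frac{1}{4}$
$Y = \frac{475}{9}$ ($Y = 6 + \left(\frac{22}{-18} + 12 \frac{1}{\frac{1}{4}}\right) = 6 + \left(22 \left(- \frac{1}{18}\right) + 12 \cdot 4\right) = 6 + \left(- \frac{11}{9} + 48\right) = 6 + \frac{421}{9} = \frac{475}{9} \approx 52.778$)
$\left(\frac{22}{-6} + Y\right)^{2} = \left(\frac{22}{-6} + \frac{475}{9}\right)^{2} = \left(22 \left(- \frac{1}{6}\right) + \frac{475}{9}\right)^{2} = \left(- \frac{11}{3} + \frac{475}{9}\right)^{2} = \left(\frac{442}{9}\right)^{2} = \frac{195364}{81}$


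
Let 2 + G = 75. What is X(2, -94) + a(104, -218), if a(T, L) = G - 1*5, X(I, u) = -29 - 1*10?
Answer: 29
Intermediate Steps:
G = 73 (G = -2 + 75 = 73)
X(I, u) = -39 (X(I, u) = -29 - 10 = -39)
a(T, L) = 68 (a(T, L) = 73 - 1*5 = 73 - 5 = 68)
X(2, -94) + a(104, -218) = -39 + 68 = 29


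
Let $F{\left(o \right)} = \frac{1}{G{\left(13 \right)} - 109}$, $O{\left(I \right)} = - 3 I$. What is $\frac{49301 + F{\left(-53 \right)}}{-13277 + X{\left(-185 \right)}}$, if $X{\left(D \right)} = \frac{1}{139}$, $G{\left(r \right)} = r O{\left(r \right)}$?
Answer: $- \frac{4221348685}{1136829232} \approx -3.7133$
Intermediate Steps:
$G{\left(r \right)} = - 3 r^{2}$ ($G{\left(r \right)} = r \left(- 3 r\right) = - 3 r^{2}$)
$X{\left(D \right)} = \frac{1}{139}$
$F{\left(o \right)} = - \frac{1}{616}$ ($F{\left(o \right)} = \frac{1}{- 3 \cdot 13^{2} - 109} = \frac{1}{\left(-3\right) 169 - 109} = \frac{1}{-507 - 109} = \frac{1}{-616} = - \frac{1}{616}$)
$\frac{49301 + F{\left(-53 \right)}}{-13277 + X{\left(-185 \right)}} = \frac{49301 - \frac{1}{616}}{-13277 + \frac{1}{139}} = \frac{30369415}{616 \left(- \frac{1845502}{139}\right)} = \frac{30369415}{616} \left(- \frac{139}{1845502}\right) = - \frac{4221348685}{1136829232}$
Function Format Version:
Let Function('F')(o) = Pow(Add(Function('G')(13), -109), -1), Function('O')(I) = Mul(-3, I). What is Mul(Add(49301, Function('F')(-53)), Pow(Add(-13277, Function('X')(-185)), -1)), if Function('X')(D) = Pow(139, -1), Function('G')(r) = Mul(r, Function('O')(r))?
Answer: Rational(-4221348685, 1136829232) ≈ -3.7133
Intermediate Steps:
Function('G')(r) = Mul(-3, Pow(r, 2)) (Function('G')(r) = Mul(r, Mul(-3, r)) = Mul(-3, Pow(r, 2)))
Function('X')(D) = Rational(1, 139)
Function('F')(o) = Rational(-1, 616) (Function('F')(o) = Pow(Add(Mul(-3, Pow(13, 2)), -109), -1) = Pow(Add(Mul(-3, 169), -109), -1) = Pow(Add(-507, -109), -1) = Pow(-616, -1) = Rational(-1, 616))
Mul(Add(49301, Function('F')(-53)), Pow(Add(-13277, Function('X')(-185)), -1)) = Mul(Add(49301, Rational(-1, 616)), Pow(Add(-13277, Rational(1, 139)), -1)) = Mul(Rational(30369415, 616), Pow(Rational(-1845502, 139), -1)) = Mul(Rational(30369415, 616), Rational(-139, 1845502)) = Rational(-4221348685, 1136829232)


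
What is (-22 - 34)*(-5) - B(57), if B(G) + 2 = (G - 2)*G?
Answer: -2853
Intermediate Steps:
B(G) = -2 + G*(-2 + G) (B(G) = -2 + (G - 2)*G = -2 + (-2 + G)*G = -2 + G*(-2 + G))
(-22 - 34)*(-5) - B(57) = (-22 - 34)*(-5) - (-2 + 57**2 - 2*57) = -56*(-5) - (-2 + 3249 - 114) = 280 - 1*3133 = 280 - 3133 = -2853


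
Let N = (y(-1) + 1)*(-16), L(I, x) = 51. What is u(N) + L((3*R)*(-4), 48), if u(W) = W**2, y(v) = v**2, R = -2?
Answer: 1075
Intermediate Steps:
N = -32 (N = ((-1)**2 + 1)*(-16) = (1 + 1)*(-16) = 2*(-16) = -32)
u(N) + L((3*R)*(-4), 48) = (-32)**2 + 51 = 1024 + 51 = 1075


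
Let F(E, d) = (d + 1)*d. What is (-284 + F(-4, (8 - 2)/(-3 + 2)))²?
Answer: 64516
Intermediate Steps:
F(E, d) = d*(1 + d) (F(E, d) = (1 + d)*d = d*(1 + d))
(-284 + F(-4, (8 - 2)/(-3 + 2)))² = (-284 + ((8 - 2)/(-3 + 2))*(1 + (8 - 2)/(-3 + 2)))² = (-284 + (6/(-1))*(1 + 6/(-1)))² = (-284 + (6*(-1))*(1 + 6*(-1)))² = (-284 - 6*(1 - 6))² = (-284 - 6*(-5))² = (-284 + 30)² = (-254)² = 64516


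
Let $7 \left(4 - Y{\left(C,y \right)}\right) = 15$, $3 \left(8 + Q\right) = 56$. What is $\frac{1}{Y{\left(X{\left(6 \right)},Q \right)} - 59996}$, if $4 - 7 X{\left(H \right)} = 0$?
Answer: $- \frac{7}{419959} \approx -1.6668 \cdot 10^{-5}$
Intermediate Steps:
$Q = \frac{32}{3}$ ($Q = -8 + \frac{1}{3} \cdot 56 = -8 + \frac{56}{3} = \frac{32}{3} \approx 10.667$)
$X{\left(H \right)} = \frac{4}{7}$ ($X{\left(H \right)} = \frac{4}{7} - 0 = \frac{4}{7} + 0 = \frac{4}{7}$)
$Y{\left(C,y \right)} = \frac{13}{7}$ ($Y{\left(C,y \right)} = 4 - \frac{15}{7} = \frac{13}{7}$)
$\frac{1}{Y{\left(X{\left(6 \right)},Q \right)} - 59996} = \frac{1}{\frac{13}{7} - 59996} = \frac{1}{- \frac{419959}{7}} = - \frac{7}{419959}$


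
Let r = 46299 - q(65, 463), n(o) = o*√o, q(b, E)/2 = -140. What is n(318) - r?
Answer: -46579 + 318*√318 ≈ -40908.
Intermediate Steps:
q(b, E) = -280 (q(b, E) = 2*(-140) = -280)
n(o) = o^(3/2)
r = 46579 (r = 46299 - 1*(-280) = 46299 + 280 = 46579)
n(318) - r = 318^(3/2) - 1*46579 = 318*√318 - 46579 = -46579 + 318*√318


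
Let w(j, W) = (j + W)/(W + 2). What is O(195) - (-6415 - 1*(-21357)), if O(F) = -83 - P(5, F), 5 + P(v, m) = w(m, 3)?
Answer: -75298/5 ≈ -15060.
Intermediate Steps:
w(j, W) = (W + j)/(2 + W)
P(v, m) = -22/5 + m/5 (P(v, m) = -5 + (3 + m)/(2 + 3) = -5 + (3 + m)/5 = -5 + (⅗ + m/5) = -22/5 + m/5)
O(F) = -393/5 - F/5 (O(F) = -83 - (-22/5 + F/5) = -83 + (22/5 - F/5) = -393/5 - F/5)
O(195) - (-6415 - 1*(-21357)) = (-393/5 - ⅕*195) - (-6415 - 1*(-21357)) = (-393/5 - 39) - (-6415 + 21357) = -588/5 - 1*14942 = -588/5 - 14942 = -75298/5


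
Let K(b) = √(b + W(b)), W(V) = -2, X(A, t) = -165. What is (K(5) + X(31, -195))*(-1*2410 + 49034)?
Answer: -7692960 + 46624*√3 ≈ -7.6122e+6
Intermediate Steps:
K(b) = √(-2 + b) (K(b) = √(b - 2) = √(-2 + b))
(K(5) + X(31, -195))*(-1*2410 + 49034) = (√(-2 + 5) - 165)*(-1*2410 + 49034) = (√3 - 165)*(-2410 + 49034) = (-165 + √3)*46624 = -7692960 + 46624*√3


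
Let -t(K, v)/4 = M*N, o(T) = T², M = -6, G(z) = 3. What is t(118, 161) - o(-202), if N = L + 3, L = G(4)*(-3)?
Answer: -40948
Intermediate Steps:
L = -9 (L = 3*(-3) = -9)
N = -6 (N = -9 + 3 = -6)
t(K, v) = -144 (t(K, v) = -(-24)*(-6) = -4*36 = -144)
t(118, 161) - o(-202) = -144 - 1*(-202)² = -144 - 1*40804 = -144 - 40804 = -40948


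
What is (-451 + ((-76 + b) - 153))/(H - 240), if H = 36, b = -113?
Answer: 793/204 ≈ 3.8873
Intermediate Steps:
(-451 + ((-76 + b) - 153))/(H - 240) = (-451 + ((-76 - 113) - 153))/(36 - 240) = (-451 + (-189 - 153))/(-204) = (-451 - 342)*(-1/204) = -793*(-1/204) = 793/204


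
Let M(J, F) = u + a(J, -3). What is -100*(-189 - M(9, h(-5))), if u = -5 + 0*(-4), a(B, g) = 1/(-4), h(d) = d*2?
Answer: 18375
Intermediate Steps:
h(d) = 2*d
a(B, g) = -1/4
u = -5 (u = -5 + 0 = -5)
M(J, F) = -21/4 (M(J, F) = -5 - 1/4 = -21/4)
-100*(-189 - M(9, h(-5))) = -100*(-189 - 1*(-21/4)) = -100*(-189 + 21/4) = -100*(-735/4) = 18375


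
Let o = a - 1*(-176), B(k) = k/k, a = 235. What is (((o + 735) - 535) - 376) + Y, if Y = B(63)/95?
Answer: 22326/95 ≈ 235.01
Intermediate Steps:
B(k) = 1
o = 411 (o = 235 - 1*(-176) = 235 + 176 = 411)
Y = 1/95 ≈ 0.010526
(((o + 735) - 535) - 376) + Y = (((411 + 735) - 535) - 376) + 1/95 = ((1146 - 535) - 376) + 1/95 = (611 - 376) + 1/95 = 235 + 1/95 = 22326/95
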